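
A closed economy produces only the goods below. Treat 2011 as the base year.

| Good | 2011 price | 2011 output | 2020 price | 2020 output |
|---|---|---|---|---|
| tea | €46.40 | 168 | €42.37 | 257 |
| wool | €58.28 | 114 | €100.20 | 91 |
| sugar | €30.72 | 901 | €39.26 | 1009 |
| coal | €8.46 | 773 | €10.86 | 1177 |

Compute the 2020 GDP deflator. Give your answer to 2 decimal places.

124.44

Nominal GDP 2020 = 42.37·257 + 100.20·91 + 39.26·1009 + 10.86·1177 = 72402.85.
Real GDP 2020 (at 2011 prices) = 46.40·257 + 58.28·91 + 30.72·1009 + 8.46·1177 = 58182.18.
Deflator = Nominal/Real × 100 = 72402.85/58182.18 × 100 = 124.442.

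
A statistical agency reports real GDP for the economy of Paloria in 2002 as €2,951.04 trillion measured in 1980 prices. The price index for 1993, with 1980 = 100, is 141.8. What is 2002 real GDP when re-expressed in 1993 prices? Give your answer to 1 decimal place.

Real GDP in 1993 prices = Real GDP in 1980 prices × (P_1993/P_1980) = 2951.04 × 1.418 = 4184.57.

€4,184.6 trillion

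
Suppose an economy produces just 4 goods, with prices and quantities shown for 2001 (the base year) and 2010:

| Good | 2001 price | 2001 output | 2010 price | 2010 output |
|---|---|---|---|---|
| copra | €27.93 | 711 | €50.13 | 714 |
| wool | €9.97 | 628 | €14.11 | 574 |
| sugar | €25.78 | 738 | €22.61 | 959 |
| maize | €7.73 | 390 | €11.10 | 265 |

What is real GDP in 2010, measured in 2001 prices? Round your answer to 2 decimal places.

Real GDP 2010 = Σ (p_2001 × q_2010) = 27.93·714 + 9.97·574 + 25.78·959 + 7.73·265 = 52436.27.

€52436.27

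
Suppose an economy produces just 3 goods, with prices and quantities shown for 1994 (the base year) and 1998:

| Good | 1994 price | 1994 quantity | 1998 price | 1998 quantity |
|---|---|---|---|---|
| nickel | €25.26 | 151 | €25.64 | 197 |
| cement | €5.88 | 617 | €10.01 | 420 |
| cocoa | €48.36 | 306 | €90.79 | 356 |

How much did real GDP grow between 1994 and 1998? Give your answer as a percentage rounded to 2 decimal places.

10.89%

Real GDP 1994 = Nominal GDP 1994 = 25.26·151 + 5.88·617 + 48.36·306 = 22240.38.
Real GDP 1998 (at 1994 prices) = 25.26·197 + 5.88·420 + 48.36·356 = 24661.98.
Real growth = 24661.98/22240.38 − 1 = 0.1089.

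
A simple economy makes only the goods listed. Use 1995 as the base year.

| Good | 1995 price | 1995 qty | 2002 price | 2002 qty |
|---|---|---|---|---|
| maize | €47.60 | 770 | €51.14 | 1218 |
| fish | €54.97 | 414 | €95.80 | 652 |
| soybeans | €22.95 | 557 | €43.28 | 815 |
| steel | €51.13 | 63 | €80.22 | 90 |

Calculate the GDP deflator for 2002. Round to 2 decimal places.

142.79

Nominal GDP 2002 = 51.14·1218 + 95.80·652 + 43.28·815 + 80.22·90 = 167243.12.
Real GDP 2002 (at 1995 prices) = 47.60·1218 + 54.97·652 + 22.95·815 + 51.13·90 = 117123.19.
Deflator = Nominal/Real × 100 = 167243.12/117123.19 × 100 = 142.792.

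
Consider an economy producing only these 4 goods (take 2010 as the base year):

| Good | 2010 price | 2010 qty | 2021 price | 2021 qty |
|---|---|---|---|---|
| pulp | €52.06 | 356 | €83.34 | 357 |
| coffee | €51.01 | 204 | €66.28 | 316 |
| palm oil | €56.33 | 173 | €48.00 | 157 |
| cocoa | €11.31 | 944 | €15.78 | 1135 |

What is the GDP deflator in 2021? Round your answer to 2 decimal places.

135.04

Nominal GDP 2021 = 83.34·357 + 66.28·316 + 48.00·157 + 15.78·1135 = 76143.16.
Real GDP 2021 (at 2010 prices) = 52.06·357 + 51.01·316 + 56.33·157 + 11.31·1135 = 56385.24.
Deflator = Nominal/Real × 100 = 76143.16/56385.24 × 100 = 135.041.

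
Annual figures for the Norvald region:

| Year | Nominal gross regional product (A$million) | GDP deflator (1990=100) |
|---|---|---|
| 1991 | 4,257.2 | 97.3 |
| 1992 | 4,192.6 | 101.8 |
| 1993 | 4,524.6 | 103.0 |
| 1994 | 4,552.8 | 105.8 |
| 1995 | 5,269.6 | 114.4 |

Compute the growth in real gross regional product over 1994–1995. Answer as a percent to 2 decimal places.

7.04%

Real gross regional product 1994 = 4552.8/1.058 = 4303.21.
Real gross regional product 1995 = 5269.6/1.144 = 4606.29.
Change = 4606.29/4303.21 − 1 = 0.0704.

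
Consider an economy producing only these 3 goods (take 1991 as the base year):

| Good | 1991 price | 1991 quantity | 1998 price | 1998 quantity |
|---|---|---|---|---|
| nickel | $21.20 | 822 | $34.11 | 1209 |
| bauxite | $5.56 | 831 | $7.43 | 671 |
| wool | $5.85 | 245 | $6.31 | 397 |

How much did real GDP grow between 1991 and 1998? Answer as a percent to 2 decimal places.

Real GDP 1991 = Nominal GDP 1991 = 21.20·822 + 5.56·831 + 5.85·245 = 23480.01.
Real GDP 1998 (at 1991 prices) = 21.20·1209 + 5.56·671 + 5.85·397 = 31684.01.
Real growth = 31684.01/23480.01 − 1 = 0.3494.

34.94%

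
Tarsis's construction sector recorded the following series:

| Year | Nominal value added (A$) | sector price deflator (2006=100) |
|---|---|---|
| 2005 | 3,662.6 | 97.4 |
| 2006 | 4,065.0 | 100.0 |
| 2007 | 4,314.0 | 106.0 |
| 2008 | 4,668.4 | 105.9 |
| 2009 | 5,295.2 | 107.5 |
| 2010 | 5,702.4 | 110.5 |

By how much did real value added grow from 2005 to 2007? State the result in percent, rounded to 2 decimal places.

8.23%

Real value added 2005 = 3662.6/0.974 = 3760.37.
Real value added 2007 = 4314.0/1.060 = 4069.81.
Change = 4069.81/3760.37 − 1 = 0.0823.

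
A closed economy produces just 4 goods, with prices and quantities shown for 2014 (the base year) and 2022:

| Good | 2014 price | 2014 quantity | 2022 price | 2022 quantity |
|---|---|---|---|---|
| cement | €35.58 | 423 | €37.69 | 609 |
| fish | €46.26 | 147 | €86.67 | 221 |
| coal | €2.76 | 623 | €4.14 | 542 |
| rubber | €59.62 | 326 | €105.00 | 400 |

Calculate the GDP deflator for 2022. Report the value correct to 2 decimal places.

150.87

Nominal GDP 2022 = 37.69·609 + 86.67·221 + 4.14·542 + 105.00·400 = 86351.16.
Real GDP 2022 (at 2014 prices) = 35.58·609 + 46.26·221 + 2.76·542 + 59.62·400 = 57235.60.
Deflator = Nominal/Real × 100 = 86351.16/57235.60 × 100 = 150.870.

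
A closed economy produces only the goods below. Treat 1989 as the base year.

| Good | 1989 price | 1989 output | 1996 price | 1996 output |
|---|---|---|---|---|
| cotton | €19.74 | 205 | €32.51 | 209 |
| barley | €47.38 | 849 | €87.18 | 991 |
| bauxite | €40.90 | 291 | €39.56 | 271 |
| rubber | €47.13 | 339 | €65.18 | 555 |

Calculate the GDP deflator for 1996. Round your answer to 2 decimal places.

Nominal GDP 1996 = 32.51·209 + 87.18·991 + 39.56·271 + 65.18·555 = 140085.63.
Real GDP 1996 (at 1989 prices) = 19.74·209 + 47.38·991 + 40.90·271 + 47.13·555 = 88320.29.
Deflator = Nominal/Real × 100 = 140085.63/88320.29 × 100 = 158.611.

158.61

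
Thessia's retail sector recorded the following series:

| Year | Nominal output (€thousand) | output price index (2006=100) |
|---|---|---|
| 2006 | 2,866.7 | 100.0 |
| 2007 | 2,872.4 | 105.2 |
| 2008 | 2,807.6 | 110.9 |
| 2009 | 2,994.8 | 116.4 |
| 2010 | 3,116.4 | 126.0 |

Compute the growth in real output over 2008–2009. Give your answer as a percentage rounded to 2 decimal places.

1.63%

Real output 2008 = 2807.6/1.109 = 2531.65.
Real output 2009 = 2994.8/1.164 = 2572.85.
Change = 2572.85/2531.65 − 1 = 0.0163.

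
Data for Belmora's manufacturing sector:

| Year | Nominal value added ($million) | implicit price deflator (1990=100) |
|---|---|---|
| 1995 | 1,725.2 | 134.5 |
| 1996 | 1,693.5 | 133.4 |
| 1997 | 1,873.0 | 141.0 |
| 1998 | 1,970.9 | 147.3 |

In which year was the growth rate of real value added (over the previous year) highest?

1997

1996: real = 1693.5/1.334 = 1269.49; growth vs 1995 (1282.68) = -1.03%.
1997: real = 1873.0/1.410 = 1328.37; growth vs 1996 (1269.49) = 4.64%.
1998: real = 1970.9/1.473 = 1338.02; growth vs 1997 (1328.37) = 0.73%.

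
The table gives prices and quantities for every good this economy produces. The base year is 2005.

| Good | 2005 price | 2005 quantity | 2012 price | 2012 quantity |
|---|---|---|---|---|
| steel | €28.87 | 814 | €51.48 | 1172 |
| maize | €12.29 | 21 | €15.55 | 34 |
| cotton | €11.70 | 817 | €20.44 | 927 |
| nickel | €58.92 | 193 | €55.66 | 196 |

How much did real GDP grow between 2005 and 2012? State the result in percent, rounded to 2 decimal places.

Real GDP 2005 = Nominal GDP 2005 = 28.87·814 + 12.29·21 + 11.70·817 + 58.92·193 = 44688.73.
Real GDP 2012 (at 2005 prices) = 28.87·1172 + 12.29·34 + 11.70·927 + 58.92·196 = 56647.72.
Real growth = 56647.72/44688.73 − 1 = 0.2676.

26.76%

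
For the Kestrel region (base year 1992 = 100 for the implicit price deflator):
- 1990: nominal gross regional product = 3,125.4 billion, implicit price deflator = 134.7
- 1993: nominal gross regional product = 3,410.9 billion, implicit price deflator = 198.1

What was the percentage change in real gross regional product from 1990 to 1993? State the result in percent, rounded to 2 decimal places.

Deflate each year: 1990 → 3125.4/1.347 = 2320.27; 1993 → 3410.9/1.981 = 1721.81.
So real gross regional product changed by 1721.81/2320.27 − 1 = -0.2579, i.e. -25.79%.

-25.79%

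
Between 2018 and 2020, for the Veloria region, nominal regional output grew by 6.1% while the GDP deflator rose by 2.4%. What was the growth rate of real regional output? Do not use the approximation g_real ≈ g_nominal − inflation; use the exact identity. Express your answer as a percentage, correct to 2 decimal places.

3.61%

(1 + g_nom) = (1 + g_real)(1 + π), so g_real = 1.0610 / 1.0240 − 1 = 0.03613.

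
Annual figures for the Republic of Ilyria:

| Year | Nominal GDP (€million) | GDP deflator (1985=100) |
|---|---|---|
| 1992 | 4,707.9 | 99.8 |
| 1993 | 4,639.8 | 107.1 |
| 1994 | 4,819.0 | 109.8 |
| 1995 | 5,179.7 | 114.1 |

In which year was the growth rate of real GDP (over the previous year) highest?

1995

1993: real = 4639.8/1.071 = 4332.21; growth vs 1992 (4717.33) = -8.16%.
1994: real = 4819.0/1.098 = 4388.89; growth vs 1993 (4332.21) = 1.31%.
1995: real = 5179.7/1.141 = 4539.61; growth vs 1994 (4388.89) = 3.43%.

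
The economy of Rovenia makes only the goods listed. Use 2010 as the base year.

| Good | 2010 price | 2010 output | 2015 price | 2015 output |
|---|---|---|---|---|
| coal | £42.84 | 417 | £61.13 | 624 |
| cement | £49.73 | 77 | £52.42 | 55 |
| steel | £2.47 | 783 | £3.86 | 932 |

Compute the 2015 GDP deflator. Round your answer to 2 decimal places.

140.47

Nominal GDP 2015 = 61.13·624 + 52.42·55 + 3.86·932 = 44625.74.
Real GDP 2015 (at 2010 prices) = 42.84·624 + 49.73·55 + 2.47·932 = 31769.35.
Deflator = Nominal/Real × 100 = 44625.74/31769.35 × 100 = 140.468.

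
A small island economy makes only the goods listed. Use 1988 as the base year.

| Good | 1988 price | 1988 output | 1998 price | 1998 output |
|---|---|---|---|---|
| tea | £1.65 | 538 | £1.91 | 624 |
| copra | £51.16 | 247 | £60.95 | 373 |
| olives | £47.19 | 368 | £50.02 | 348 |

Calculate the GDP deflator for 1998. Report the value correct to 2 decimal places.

Nominal GDP 1998 = 1.91·624 + 60.95·373 + 50.02·348 = 41333.15.
Real GDP 1998 (at 1988 prices) = 1.65·624 + 51.16·373 + 47.19·348 = 36534.40.
Deflator = Nominal/Real × 100 = 41333.15/36534.40 × 100 = 113.135.

113.13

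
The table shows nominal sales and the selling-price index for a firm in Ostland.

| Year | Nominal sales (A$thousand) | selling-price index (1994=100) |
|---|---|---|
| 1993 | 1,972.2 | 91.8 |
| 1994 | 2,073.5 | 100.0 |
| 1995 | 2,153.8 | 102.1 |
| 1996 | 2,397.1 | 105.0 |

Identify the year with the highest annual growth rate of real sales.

1996

1994: real = 2073.5/1.000 = 2073.50; growth vs 1993 (2148.37) = -3.48%.
1995: real = 2153.8/1.021 = 2109.50; growth vs 1994 (2073.50) = 1.74%.
1996: real = 2397.1/1.050 = 2282.95; growth vs 1995 (2109.50) = 8.22%.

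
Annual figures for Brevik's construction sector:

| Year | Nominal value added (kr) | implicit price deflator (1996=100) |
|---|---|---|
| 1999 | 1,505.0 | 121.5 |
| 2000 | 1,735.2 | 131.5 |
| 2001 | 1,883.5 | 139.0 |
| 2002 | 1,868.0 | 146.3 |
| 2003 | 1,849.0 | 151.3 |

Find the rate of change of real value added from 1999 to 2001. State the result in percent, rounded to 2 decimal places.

9.39%

Real value added 1999 = 1505.0/1.215 = 1238.68.
Real value added 2001 = 1883.5/1.390 = 1355.04.
Change = 1355.04/1238.68 − 1 = 0.0939.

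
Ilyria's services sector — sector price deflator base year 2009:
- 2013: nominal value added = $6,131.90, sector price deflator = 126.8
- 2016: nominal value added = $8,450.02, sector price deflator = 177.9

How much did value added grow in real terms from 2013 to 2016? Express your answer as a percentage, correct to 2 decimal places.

-1.78%

Real value added 2013 = 6131.90 / 1.268 = 4835.88.
Real value added 2016 = 8450.02 / 1.779 = 4749.87.
Real growth = 4749.87 / 4835.88 − 1 = -0.0178.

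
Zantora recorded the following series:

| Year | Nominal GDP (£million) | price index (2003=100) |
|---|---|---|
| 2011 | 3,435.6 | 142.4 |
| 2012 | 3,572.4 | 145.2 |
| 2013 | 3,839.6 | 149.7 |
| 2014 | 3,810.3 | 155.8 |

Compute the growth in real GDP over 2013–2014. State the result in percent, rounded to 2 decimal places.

-4.65%

Real GDP 2013 = 3839.6/1.497 = 2564.86.
Real GDP 2014 = 3810.3/1.558 = 2445.64.
Change = 2445.64/2564.86 − 1 = -0.0465.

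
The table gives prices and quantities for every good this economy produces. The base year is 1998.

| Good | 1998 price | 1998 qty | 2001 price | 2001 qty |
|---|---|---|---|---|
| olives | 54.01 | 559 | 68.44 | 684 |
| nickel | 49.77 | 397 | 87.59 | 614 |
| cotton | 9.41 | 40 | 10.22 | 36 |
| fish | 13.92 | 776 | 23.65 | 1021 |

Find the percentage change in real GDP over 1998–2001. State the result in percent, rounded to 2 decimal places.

Real GDP 1998 = Nominal GDP 1998 = 54.01·559 + 49.77·397 + 9.41·40 + 13.92·776 = 61128.60.
Real GDP 2001 (at 1998 prices) = 54.01·684 + 49.77·614 + 9.41·36 + 13.92·1021 = 82052.70.
Real growth = 82052.70/61128.60 − 1 = 0.3423.

34.23%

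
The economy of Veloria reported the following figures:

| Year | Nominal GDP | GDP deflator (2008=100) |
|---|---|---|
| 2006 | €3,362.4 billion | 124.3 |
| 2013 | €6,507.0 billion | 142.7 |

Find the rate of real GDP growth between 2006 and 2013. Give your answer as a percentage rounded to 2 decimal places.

68.57%

Real GDP 2006 = 3362.4 / 1.243 = 2705.07.
Real GDP 2013 = 6507.0 / 1.427 = 4559.92.
Real growth = 4559.92 / 2705.07 − 1 = 0.6857.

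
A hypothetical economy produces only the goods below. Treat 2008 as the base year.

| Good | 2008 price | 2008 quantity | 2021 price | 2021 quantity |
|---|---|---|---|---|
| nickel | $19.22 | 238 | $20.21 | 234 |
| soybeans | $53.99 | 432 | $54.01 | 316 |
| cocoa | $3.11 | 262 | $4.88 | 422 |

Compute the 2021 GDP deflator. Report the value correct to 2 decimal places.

Nominal GDP 2021 = 20.21·234 + 54.01·316 + 4.88·422 = 23855.66.
Real GDP 2021 (at 2008 prices) = 19.22·234 + 53.99·316 + 3.11·422 = 22870.74.
Deflator = Nominal/Real × 100 = 23855.66/22870.74 × 100 = 104.306.

104.31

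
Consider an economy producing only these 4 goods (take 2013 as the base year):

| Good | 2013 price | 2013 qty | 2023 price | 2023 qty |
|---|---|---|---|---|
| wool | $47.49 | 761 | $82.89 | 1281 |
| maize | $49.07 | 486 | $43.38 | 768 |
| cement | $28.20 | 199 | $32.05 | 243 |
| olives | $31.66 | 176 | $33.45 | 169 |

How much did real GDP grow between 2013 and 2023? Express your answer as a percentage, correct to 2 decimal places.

Real GDP 2013 = Nominal GDP 2013 = 47.49·761 + 49.07·486 + 28.20·199 + 31.66·176 = 71171.87.
Real GDP 2023 (at 2013 prices) = 47.49·1281 + 49.07·768 + 28.20·243 + 31.66·169 = 110723.59.
Real growth = 110723.59/71171.87 − 1 = 0.5557.

55.57%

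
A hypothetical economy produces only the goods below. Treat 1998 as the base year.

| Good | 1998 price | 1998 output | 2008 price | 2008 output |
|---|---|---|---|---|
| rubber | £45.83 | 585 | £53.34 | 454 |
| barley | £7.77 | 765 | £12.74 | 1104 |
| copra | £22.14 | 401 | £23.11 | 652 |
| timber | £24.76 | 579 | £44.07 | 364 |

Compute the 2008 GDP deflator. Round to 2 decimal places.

131.34

Nominal GDP 2008 = 53.34·454 + 12.74·1104 + 23.11·652 + 44.07·364 = 69390.52.
Real GDP 2008 (at 1998 prices) = 45.83·454 + 7.77·1104 + 22.14·652 + 24.76·364 = 52832.82.
Deflator = Nominal/Real × 100 = 69390.52/52832.82 × 100 = 131.340.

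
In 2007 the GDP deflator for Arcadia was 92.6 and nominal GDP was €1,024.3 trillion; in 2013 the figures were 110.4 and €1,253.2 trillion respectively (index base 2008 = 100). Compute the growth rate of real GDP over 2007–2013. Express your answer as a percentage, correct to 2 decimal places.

Deflate each year: 2007 → 1024.3/0.926 = 1106.16; 2013 → 1253.2/1.104 = 1135.14.
So real GDP changed by 1135.14/1106.16 − 1 = 0.0262, i.e. 2.62%.

2.62%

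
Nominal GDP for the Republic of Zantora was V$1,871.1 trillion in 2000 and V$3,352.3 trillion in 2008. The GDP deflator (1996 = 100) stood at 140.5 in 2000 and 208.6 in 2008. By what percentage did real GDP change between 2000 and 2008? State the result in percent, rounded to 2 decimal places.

20.67%

Deflate each year: 2000 → 1871.1/1.405 = 1331.74; 2008 → 3352.3/2.086 = 1607.05.
So real GDP changed by 1607.05/1331.74 − 1 = 0.2067, i.e. 20.67%.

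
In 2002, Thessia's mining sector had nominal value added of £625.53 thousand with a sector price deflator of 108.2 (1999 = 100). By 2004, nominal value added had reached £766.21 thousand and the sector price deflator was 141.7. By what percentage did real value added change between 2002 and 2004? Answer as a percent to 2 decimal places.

Real value added 2002 = 625.53 / 1.082 = 578.12.
Real value added 2004 = 766.21 / 1.417 = 540.73.
Real growth = 540.73 / 578.12 − 1 = -0.0647.

-6.47%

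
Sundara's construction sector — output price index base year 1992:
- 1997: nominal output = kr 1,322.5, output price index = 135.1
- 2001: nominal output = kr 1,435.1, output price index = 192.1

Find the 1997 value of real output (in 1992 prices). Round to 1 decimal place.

kr 978.9

Real output = Nominal / (output price index/100) = 1322.5 / 1.351 = 978.90.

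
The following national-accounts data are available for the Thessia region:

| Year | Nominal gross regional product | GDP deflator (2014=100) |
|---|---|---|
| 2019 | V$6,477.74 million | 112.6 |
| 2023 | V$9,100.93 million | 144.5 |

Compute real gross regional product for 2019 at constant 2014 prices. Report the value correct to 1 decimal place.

Real gross regional product = Nominal / (GDP deflator/100) = 6477.74 / 1.126 = 5752.88.

V$5,752.9 million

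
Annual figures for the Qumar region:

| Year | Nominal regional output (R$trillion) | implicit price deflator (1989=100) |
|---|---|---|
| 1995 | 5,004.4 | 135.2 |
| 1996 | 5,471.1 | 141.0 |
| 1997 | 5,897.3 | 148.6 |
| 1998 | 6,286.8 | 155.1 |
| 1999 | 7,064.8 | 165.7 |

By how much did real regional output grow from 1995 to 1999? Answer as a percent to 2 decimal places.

15.19%

Real regional output 1995 = 5004.4/1.352 = 3701.48.
Real regional output 1999 = 7064.8/1.657 = 4263.61.
Change = 4263.61/3701.48 − 1 = 0.1519.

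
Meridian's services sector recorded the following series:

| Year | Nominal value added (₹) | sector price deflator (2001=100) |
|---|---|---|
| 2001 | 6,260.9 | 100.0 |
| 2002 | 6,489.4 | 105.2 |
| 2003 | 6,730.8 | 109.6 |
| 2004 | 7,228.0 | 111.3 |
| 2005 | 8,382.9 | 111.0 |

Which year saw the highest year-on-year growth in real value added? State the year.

2005

2002: real = 6489.4/1.052 = 6168.63; growth vs 2001 (6260.90) = -1.47%.
2003: real = 6730.8/1.096 = 6141.24; growth vs 2002 (6168.63) = -0.44%.
2004: real = 7228.0/1.113 = 6494.16; growth vs 2003 (6141.24) = 5.75%.
2005: real = 8382.9/1.110 = 7552.16; growth vs 2004 (6494.16) = 16.29%.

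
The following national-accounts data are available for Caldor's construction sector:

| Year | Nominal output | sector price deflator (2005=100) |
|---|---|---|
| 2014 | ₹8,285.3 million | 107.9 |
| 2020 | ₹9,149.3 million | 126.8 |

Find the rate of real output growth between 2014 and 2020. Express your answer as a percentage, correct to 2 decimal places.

-6.03%

Deflate each year: 2014 → 8285.3/1.079 = 7678.68; 2020 → 9149.3/1.268 = 7215.54.
So real output changed by 7215.54/7678.68 − 1 = -0.0603, i.e. -6.03%.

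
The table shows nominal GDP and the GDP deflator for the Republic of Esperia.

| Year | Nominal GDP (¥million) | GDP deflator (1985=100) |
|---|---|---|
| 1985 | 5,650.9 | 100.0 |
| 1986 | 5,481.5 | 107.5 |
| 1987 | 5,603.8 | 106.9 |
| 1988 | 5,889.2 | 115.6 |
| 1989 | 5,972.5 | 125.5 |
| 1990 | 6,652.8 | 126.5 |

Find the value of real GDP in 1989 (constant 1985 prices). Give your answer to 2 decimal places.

¥4,758.96 million

Real GDP 1989 = 5972.5 / 1.255 = 4758.96.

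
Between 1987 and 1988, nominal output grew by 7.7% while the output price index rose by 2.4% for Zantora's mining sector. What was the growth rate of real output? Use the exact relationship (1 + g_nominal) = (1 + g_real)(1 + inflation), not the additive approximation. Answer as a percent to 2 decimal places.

5.18%

(1 + g_nom) = (1 + g_real)(1 + π), so g_real = 1.0770 / 1.0240 − 1 = 0.05176.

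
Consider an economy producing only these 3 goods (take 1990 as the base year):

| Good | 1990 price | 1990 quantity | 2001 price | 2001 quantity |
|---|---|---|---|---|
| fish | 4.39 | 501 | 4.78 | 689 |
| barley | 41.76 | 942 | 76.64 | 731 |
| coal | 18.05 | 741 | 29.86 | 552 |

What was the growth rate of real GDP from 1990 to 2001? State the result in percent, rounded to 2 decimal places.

Real GDP 1990 = Nominal GDP 1990 = 4.39·501 + 41.76·942 + 18.05·741 = 54912.36.
Real GDP 2001 (at 1990 prices) = 4.39·689 + 41.76·731 + 18.05·552 = 43514.87.
Real growth = 43514.87/54912.36 − 1 = -0.2076.

-20.76%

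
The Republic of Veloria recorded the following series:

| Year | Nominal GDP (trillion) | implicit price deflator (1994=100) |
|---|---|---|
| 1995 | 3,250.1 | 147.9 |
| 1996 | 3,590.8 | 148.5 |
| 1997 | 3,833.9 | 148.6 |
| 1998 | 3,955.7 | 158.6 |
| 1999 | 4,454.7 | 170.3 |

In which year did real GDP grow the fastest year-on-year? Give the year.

1996: real = 3590.8/1.485 = 2418.05; growth vs 1995 (2197.50) = 10.04%.
1997: real = 3833.9/1.486 = 2580.01; growth vs 1996 (2418.05) = 6.70%.
1998: real = 3955.7/1.586 = 2494.14; growth vs 1997 (2580.01) = -3.33%.
1999: real = 4454.7/1.703 = 2615.80; growth vs 1998 (2494.14) = 4.88%.

1996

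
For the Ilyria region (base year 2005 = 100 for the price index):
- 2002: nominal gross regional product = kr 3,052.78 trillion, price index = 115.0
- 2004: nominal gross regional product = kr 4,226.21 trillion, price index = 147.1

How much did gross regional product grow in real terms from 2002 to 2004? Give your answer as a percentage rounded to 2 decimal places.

8.23%

Deflate each year: 2002 → 3052.78/1.150 = 2654.59; 2004 → 4226.21/1.471 = 2873.02.
So real gross regional product changed by 2873.02/2654.59 − 1 = 0.0823, i.e. 8.23%.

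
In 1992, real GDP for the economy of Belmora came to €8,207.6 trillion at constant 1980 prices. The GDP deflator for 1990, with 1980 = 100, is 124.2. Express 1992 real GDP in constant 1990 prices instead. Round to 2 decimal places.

€10,193.84 trillion

Real GDP in 1990 prices = Real GDP in 1980 prices × (P_1990/P_1980) = 8207.6 × 1.242 = 10193.84.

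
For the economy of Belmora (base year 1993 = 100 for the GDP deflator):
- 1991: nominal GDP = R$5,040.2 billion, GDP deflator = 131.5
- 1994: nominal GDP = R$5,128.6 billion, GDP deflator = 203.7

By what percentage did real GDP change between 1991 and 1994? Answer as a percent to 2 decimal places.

Real GDP 1991 = 5040.2 / 1.315 = 3832.85.
Real GDP 1994 = 5128.6 / 2.037 = 2517.72.
Real growth = 2517.72 / 3832.85 − 1 = -0.3431.

-34.31%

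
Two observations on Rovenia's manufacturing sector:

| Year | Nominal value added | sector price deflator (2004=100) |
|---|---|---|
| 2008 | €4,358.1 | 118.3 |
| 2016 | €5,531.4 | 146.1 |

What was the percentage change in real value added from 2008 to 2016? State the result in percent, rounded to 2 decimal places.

2.77%

Real value added 2008 = 4358.1 / 1.183 = 3683.94.
Real value added 2016 = 5531.4 / 1.461 = 3786.04.
Real growth = 3786.04 / 3683.94 − 1 = 0.0277.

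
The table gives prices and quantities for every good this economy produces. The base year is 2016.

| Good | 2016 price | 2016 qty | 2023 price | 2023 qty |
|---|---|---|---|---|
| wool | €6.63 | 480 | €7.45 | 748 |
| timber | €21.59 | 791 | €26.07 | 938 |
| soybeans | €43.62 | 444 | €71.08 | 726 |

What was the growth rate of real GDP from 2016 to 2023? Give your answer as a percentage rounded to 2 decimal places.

Real GDP 2016 = Nominal GDP 2016 = 6.63·480 + 21.59·791 + 43.62·444 = 39627.37.
Real GDP 2023 (at 2016 prices) = 6.63·748 + 21.59·938 + 43.62·726 = 56878.78.
Real growth = 56878.78/39627.37 − 1 = 0.4353.

43.53%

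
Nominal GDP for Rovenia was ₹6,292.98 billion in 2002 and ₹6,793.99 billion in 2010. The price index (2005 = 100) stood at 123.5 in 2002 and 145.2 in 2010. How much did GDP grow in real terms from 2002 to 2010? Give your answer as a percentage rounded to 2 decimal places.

Deflate each year: 2002 → 6292.98/1.235 = 5095.53; 2010 → 6793.99/1.452 = 4679.06.
So real GDP changed by 4679.06/5095.53 − 1 = -0.0817, i.e. -8.17%.

-8.17%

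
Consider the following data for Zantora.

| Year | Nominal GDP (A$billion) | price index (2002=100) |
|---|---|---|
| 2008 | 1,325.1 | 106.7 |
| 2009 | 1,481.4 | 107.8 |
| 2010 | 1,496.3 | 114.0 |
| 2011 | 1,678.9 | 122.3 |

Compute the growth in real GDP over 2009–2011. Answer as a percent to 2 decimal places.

-0.10%

Real GDP 2009 = 1481.4/1.078 = 1374.21.
Real GDP 2011 = 1678.9/1.223 = 1372.77.
Change = 1372.77/1374.21 − 1 = -0.0010.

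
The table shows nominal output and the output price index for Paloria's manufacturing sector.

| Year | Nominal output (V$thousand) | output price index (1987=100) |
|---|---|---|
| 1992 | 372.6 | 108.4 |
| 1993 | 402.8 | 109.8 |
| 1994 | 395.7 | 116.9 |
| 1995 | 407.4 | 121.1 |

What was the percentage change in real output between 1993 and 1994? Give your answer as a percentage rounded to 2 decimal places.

Real output 1993 = 402.8/1.098 = 366.85.
Real output 1994 = 395.7/1.169 = 338.49.
Change = 338.49/366.85 − 1 = -0.0773.

-7.73%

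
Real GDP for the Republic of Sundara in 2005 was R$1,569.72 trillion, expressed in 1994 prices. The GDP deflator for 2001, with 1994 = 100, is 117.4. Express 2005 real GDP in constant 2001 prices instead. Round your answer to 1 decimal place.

Real GDP in 2001 prices = Real GDP in 1994 prices × (P_2001/P_1994) = 1569.72 × 1.174 = 1842.85.

R$1,842.9 trillion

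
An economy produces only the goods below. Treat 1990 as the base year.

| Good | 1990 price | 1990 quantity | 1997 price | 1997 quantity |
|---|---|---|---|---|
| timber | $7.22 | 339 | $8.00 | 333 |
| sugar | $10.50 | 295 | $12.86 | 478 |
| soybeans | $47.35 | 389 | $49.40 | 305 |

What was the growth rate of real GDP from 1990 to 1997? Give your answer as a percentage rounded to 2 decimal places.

-8.76%

Real GDP 1990 = Nominal GDP 1990 = 7.22·339 + 10.50·295 + 47.35·389 = 23964.23.
Real GDP 1997 (at 1990 prices) = 7.22·333 + 10.50·478 + 47.35·305 = 21865.01.
Real growth = 21865.01/23964.23 − 1 = -0.0876.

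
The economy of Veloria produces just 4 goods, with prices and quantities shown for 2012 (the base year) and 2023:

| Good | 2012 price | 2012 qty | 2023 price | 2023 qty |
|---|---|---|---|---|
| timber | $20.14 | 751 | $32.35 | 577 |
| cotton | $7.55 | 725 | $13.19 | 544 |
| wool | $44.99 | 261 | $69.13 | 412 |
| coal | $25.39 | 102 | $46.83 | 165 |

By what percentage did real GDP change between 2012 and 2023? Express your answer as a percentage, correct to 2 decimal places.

10.08%

Real GDP 2012 = Nominal GDP 2012 = 20.14·751 + 7.55·725 + 44.99·261 + 25.39·102 = 34931.06.
Real GDP 2023 (at 2012 prices) = 20.14·577 + 7.55·544 + 44.99·412 + 25.39·165 = 38453.21.
Real growth = 38453.21/34931.06 − 1 = 0.1008.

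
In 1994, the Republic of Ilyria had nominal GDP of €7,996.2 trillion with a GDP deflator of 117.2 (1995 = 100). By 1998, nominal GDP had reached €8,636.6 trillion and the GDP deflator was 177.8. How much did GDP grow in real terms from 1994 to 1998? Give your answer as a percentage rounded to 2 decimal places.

Real GDP 1994 = 7996.2 / 1.172 = 6822.70.
Real GDP 1998 = 8636.6 / 1.778 = 4857.48.
Real growth = 4857.48 / 6822.70 − 1 = -0.2880.

-28.80%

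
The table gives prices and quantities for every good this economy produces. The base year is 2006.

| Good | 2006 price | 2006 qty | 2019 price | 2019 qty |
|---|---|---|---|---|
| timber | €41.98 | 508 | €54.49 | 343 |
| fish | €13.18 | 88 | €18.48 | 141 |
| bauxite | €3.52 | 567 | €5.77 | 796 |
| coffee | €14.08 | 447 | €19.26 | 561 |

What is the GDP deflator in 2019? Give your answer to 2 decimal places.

Nominal GDP 2019 = 54.49·343 + 18.48·141 + 5.77·796 + 19.26·561 = 36693.53.
Real GDP 2019 (at 2006 prices) = 41.98·343 + 13.18·141 + 3.52·796 + 14.08·561 = 26958.32.
Deflator = Nominal/Real × 100 = 36693.53/26958.32 × 100 = 136.112.

136.11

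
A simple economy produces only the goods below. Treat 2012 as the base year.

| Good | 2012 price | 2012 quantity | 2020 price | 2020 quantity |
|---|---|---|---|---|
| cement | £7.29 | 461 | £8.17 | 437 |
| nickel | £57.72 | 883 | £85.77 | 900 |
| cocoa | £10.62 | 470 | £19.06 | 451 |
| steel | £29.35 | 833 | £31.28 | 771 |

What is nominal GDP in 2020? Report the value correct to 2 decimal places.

Nominal GDP 2020 = Σ (p_2020 × q_2020) = 8.17·437 + 85.77·900 + 19.06·451 + 31.28·771 = 113476.23.

£113476.23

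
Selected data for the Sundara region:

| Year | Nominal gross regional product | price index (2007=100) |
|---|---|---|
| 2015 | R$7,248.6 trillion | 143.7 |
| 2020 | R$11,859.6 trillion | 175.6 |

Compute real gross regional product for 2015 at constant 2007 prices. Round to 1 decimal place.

Real gross regional product = Nominal / (price index/100) = 7248.6 / 1.437 = 5044.26.

R$5,044.3 trillion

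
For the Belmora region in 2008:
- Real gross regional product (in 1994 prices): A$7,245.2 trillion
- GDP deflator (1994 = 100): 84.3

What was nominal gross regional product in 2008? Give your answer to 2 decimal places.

Nominal gross regional product = Real × (GDP deflator/100) = 7245.2 × 0.843 = 6107.70.

A$6,107.70 trillion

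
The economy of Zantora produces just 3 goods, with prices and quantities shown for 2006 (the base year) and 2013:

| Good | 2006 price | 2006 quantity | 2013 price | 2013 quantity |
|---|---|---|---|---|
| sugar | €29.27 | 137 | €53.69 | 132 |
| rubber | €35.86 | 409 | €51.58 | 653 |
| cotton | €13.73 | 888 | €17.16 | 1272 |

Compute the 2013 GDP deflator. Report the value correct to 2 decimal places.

Nominal GDP 2013 = 53.69·132 + 51.58·653 + 17.16·1272 = 62596.34.
Real GDP 2013 (at 2006 prices) = 29.27·132 + 35.86·653 + 13.73·1272 = 44744.78.
Deflator = Nominal/Real × 100 = 62596.34/44744.78 × 100 = 139.896.

139.90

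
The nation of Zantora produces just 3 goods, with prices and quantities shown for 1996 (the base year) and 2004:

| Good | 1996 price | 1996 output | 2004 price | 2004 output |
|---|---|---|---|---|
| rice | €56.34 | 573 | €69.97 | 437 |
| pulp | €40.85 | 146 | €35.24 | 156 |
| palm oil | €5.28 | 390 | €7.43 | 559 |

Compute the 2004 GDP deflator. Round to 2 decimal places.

118.51

Nominal GDP 2004 = 69.97·437 + 35.24·156 + 7.43·559 = 40227.70.
Real GDP 2004 (at 1996 prices) = 56.34·437 + 40.85·156 + 5.28·559 = 33944.70.
Deflator = Nominal/Real × 100 = 40227.70/33944.70 × 100 = 118.510.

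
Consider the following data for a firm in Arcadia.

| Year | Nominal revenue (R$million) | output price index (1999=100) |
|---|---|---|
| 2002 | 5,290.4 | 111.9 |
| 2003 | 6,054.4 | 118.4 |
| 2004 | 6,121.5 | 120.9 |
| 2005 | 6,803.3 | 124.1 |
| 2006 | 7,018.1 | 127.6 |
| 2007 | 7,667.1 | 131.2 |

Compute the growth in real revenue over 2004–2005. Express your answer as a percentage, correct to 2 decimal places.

Real revenue 2004 = 6121.5/1.209 = 5063.28.
Real revenue 2005 = 6803.3/1.241 = 5482.11.
Change = 5482.11/5063.28 − 1 = 0.0827.

8.27%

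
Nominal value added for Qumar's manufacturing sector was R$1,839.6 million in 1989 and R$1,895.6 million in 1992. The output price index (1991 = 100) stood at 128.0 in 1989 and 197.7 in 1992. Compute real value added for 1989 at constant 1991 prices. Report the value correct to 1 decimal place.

Real value added = Nominal / (output price index/100) = 1839.6 / 1.280 = 1437.19.

R$1,437.2 million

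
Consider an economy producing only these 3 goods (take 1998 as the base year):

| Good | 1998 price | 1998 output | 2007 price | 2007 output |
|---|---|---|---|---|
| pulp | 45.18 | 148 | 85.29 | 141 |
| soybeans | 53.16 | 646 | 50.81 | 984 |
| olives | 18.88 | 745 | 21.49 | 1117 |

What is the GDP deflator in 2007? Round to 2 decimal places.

Nominal GDP 2007 = 85.29·141 + 50.81·984 + 21.49·1117 = 86027.26.
Real GDP 2007 (at 1998 prices) = 45.18·141 + 53.16·984 + 18.88·1117 = 79768.78.
Deflator = Nominal/Real × 100 = 86027.26/79768.78 × 100 = 107.846.

107.85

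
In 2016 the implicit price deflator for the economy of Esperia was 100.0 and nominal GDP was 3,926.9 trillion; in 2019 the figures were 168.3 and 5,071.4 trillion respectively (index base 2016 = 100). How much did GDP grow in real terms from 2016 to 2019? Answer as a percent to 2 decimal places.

-23.26%

Real GDP 2016 = 3926.9 / 1.000 = 3926.90.
Real GDP 2019 = 5071.4 / 1.683 = 3013.31.
Real growth = 3013.31 / 3926.90 − 1 = -0.2326.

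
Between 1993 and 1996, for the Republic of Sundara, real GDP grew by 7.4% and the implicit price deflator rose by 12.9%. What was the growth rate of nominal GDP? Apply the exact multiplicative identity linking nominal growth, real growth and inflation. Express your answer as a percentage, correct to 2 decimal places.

21.25%

(1 + g_nom) = (1 + g_real)(1 + π) = 1.0740 × 1.1290 = 1.21255.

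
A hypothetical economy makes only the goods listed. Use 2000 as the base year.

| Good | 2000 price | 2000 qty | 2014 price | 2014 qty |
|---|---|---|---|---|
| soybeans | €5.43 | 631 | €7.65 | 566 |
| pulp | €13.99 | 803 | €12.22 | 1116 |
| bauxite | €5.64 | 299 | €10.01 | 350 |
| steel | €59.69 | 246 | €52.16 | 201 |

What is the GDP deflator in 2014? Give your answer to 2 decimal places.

Nominal GDP 2014 = 7.65·566 + 12.22·1116 + 10.01·350 + 52.16·201 = 31955.08.
Real GDP 2014 (at 2000 prices) = 5.43·566 + 13.99·1116 + 5.64·350 + 59.69·201 = 32657.91.
Deflator = Nominal/Real × 100 = 31955.08/32657.91 × 100 = 97.848.

97.85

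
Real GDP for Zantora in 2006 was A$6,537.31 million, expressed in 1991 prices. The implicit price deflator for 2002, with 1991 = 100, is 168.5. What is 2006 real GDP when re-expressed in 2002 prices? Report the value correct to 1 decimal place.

A$11,015.4 million

Real GDP in 2002 prices = Real GDP in 1991 prices × (P_2002/P_1991) = 6537.31 × 1.685 = 11015.37.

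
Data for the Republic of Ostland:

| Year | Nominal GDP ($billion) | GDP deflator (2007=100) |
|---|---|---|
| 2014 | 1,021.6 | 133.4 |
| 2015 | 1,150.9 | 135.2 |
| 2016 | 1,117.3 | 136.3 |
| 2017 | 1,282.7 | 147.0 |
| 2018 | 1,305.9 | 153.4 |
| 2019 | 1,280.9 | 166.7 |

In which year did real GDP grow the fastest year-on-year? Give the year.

2015

2015: real = 1150.9/1.352 = 851.26; growth vs 2014 (765.82) = 11.16%.
2016: real = 1117.3/1.363 = 819.74; growth vs 2015 (851.26) = -3.70%.
2017: real = 1282.7/1.470 = 872.59; growth vs 2016 (819.74) = 6.45%.
2018: real = 1305.9/1.534 = 851.30; growth vs 2017 (872.59) = -2.44%.
2019: real = 1280.9/1.667 = 768.39; growth vs 2018 (851.30) = -9.74%.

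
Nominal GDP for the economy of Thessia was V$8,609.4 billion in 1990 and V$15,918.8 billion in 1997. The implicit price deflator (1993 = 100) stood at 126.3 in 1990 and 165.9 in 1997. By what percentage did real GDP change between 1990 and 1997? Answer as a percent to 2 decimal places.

40.76%

Real GDP 1990 = 8609.4 / 1.263 = 6816.63.
Real GDP 1997 = 15918.8 / 1.659 = 9595.42.
Real growth = 9595.42 / 6816.63 − 1 = 0.4076.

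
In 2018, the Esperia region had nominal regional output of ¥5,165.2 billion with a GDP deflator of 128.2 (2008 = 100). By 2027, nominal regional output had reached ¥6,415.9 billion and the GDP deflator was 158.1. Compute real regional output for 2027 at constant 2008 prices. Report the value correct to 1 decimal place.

Real regional output = Nominal / (GDP deflator/100) = 6415.9 / 1.581 = 4058.13.

¥4,058.1 billion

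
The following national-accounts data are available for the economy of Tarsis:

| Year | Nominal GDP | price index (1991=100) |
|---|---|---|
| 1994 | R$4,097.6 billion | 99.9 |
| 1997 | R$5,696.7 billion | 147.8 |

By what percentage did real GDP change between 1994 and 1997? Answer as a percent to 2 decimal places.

Real GDP 1994 = 4097.6 / 0.999 = 4101.70.
Real GDP 1997 = 5696.7 / 1.478 = 3854.33.
Real growth = 3854.33 / 4101.70 − 1 = -0.0603.

-6.03%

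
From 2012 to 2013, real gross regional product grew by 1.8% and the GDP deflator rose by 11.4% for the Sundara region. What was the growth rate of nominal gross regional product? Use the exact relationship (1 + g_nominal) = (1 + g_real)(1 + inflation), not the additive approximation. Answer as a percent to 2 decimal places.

13.41%

(1 + g_nom) = (1 + g_real)(1 + π) = 1.0180 × 1.1140 = 1.13405.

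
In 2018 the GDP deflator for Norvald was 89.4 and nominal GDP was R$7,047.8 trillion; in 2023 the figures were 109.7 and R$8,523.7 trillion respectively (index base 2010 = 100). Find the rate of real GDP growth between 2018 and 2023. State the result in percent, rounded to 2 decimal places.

Real GDP 2018 = 7047.8 / 0.894 = 7883.45.
Real GDP 2023 = 8523.7 / 1.097 = 7770.01.
Real growth = 7770.01 / 7883.45 − 1 = -0.0144.

-1.44%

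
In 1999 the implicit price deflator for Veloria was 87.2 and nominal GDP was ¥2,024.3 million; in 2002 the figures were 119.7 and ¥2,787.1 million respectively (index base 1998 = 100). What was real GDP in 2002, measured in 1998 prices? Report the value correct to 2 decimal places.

Real GDP = Nominal / (implicit price deflator/100) = 2787.1 / 1.197 = 2328.40.

¥2,328.40 million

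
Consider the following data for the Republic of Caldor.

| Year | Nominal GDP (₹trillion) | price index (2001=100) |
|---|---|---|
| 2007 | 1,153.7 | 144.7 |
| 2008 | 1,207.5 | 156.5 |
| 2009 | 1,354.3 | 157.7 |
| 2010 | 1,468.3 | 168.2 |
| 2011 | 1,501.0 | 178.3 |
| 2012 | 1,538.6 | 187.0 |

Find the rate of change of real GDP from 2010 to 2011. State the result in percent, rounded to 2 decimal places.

-3.56%

Real GDP 2010 = 1468.3/1.682 = 872.95.
Real GDP 2011 = 1501.0/1.783 = 841.84.
Change = 841.84/872.95 − 1 = -0.0356.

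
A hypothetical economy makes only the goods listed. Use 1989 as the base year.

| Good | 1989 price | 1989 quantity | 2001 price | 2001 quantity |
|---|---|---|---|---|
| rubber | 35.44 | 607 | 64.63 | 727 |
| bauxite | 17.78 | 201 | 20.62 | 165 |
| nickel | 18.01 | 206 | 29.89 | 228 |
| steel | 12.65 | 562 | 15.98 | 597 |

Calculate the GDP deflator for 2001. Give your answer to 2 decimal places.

Nominal GDP 2001 = 64.63·727 + 20.62·165 + 29.89·228 + 15.98·597 = 66743.29.
Real GDP 2001 (at 1989 prices) = 35.44·727 + 17.78·165 + 18.01·228 + 12.65·597 = 40356.91.
Deflator = Nominal/Real × 100 = 66743.29/40356.91 × 100 = 165.383.

165.38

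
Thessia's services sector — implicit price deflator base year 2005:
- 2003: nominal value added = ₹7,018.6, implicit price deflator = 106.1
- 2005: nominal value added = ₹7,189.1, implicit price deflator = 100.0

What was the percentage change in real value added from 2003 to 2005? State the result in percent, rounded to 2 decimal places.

8.68%

Deflate each year: 2003 → 7018.6/1.061 = 6615.08; 2005 → 7189.1/1.000 = 7189.10.
So real value added changed by 7189.10/6615.08 − 1 = 0.0868, i.e. 8.68%.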